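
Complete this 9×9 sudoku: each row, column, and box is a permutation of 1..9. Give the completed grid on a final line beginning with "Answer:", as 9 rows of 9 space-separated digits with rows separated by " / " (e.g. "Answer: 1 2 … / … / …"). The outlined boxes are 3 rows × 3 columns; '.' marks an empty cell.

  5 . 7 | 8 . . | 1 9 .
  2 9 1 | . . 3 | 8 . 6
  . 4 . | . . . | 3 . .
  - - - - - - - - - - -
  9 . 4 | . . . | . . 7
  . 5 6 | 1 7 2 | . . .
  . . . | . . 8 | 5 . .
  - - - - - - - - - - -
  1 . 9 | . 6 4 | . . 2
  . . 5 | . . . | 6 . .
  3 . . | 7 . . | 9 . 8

Step 1. [r6c3∈{2,3}] across col 3, 3 lands solely at r6c3. So r6c3=3.
Step 2. [r9c8∈{1,4,5}] row 9 places 4 nowhere but r9c8 ⇒ r9c8=4.
Step 3. [r3c8∈{2,5,7}] 2 has one home in box 3: r3c8. So r3c8=2.
Step 4. [r8c5∈{1,2,3,8,9}] 8 has one home in col 5: r8c5, so r8c5=8.
Step 5. [r6c2∈{1,2,7}] across row 6, 2 lands solely at r6c2. So r6c2=2.
Step 6. [r3c1∈{6,8}] in col 1, 6 fits only at r3c1, so r3c1=6.
Step 7. [r7c8∈{3,5,7}] r7c8 is the only open cell in box 9 admitting 5 ⇒ r7c8=5.
Step 8. [r4c5∈{3,5}] col 5 places 3 nowhere but r4c5. So r4c5=3.
Step 9. [r8c4∈{2,3,9}] across row 8, 2 lands solely at r8c4, so r8c4=2.
Step 10. [r8c2∈{7}] nothing but 7 survives at r8c2 ⇒ r8c2=7.
Step 11. [r3c9∈{5}] r3c9's peers cover all but 5, so r3c9=5.
Step 12. [r1c9∈{4}] r1c9 is down to just 4, so r1c9=4.
Step 13. [r3c4∈{9}] nothing but 9 survives at r3c4. So r3c4=9.
Step 14. [r4c2∈{1,8}] across col 2, 1 lands solely at r4c2. So r4c2=1.
Step 15. [r5c9∈{3,9}] r5c9 is the only open cell in row 5 admitting 9, so r5c9=9.
Step 16. [r6c9∈{1}] nothing but 1 survives at r6c9. So r6c9=1.
Step 17. [r5c8∈{3,8}] across row 5, 3 lands solely at r5c8. So r5c8=3.
Step 18. [r6c8∈{6}] only 6 remains possible at r6c8 ⇒ r6c8=6.
Step 19. [r3c5∈{1}] nothing but 1 survives at r3c5 ⇒ r3c5=1.
Step 20. [r9c6∈{1,5}] in row 9, 1 fits only at r9c6, so r9c6=1.
Step 21. [r6c4∈{4}] r6c4's peers cover all but 4 ⇒ r6c4=4.
Step 22. [r4c6∈{5,6}] 5 has one home in col 6: r4c6, so r4c6=5.
Step 23. [r2c4∈{5}] r2c4's peers cover all but 5. So r2c4=5.
Step 24. [r1c2∈{3}] nothing but 3 survives at r1c2, so r1c2=3.
Step 25. [r2c8∈{7}] nothing but 7 survives at r2c8 ⇒ r2c8=7.
Step 26. [r8c6∈{9}] r8c6's peers cover all but 9, so r8c6=9.
Step 27. [r8c1∈{4}] only 4 remains possible at r8c1. So r8c1=4.
Step 28. [r1c6∈{6}] nothing but 6 survives at r1c6, so r1c6=6.
Step 29. [r6c5∈{9}] r6c5 has the single candidate 9. So r6c5=9.
Step 30. [r9c3∈{2}] r9c3 is down to just 2. So r9c3=2.
Step 31. [r7c2∈{8}] only 8 remains possible at r7c2 ⇒ r7c2=8.
Step 32. [r8c8∈{1}] r8c8 has the single candidate 1 ⇒ r8c8=1.
Step 33. [r4c8∈{8}] only 8 remains possible at r4c8. So r4c8=8.
Step 34. [r7c4∈{3}] nothing but 3 survives at r7c4 ⇒ r7c4=3.
Step 35. [r4c7∈{2}] only 2 remains possible at r4c7, so r4c7=2.
Step 36. [r7c7∈{7}] r7c7's peers cover all but 7 ⇒ r7c7=7.
Step 37. [r8c9∈{3}] only 3 remains possible at r8c9, so r8c9=3.
Step 38. [r9c5∈{5}] r9c5 has the single candidate 5 ⇒ r9c5=5.
Step 39. [r1c5∈{2}] r1c5 has the single candidate 2. So r1c5=2.
Step 40. [r5c1∈{8}] r5c1 is down to just 8, so r5c1=8.
Step 41. [r4c4∈{6}] r4c4 has the single candidate 6, so r4c4=6.
Step 42. [r3c3∈{8}] only 8 remains possible at r3c3, so r3c3=8.
Step 43. [r2c5∈{4}] r2c5's peers cover all but 4. So r2c5=4.
Step 44. [r5c7∈{4}] only 4 remains possible at r5c7. So r5c7=4.
Step 45. [r9c2∈{6}] nothing but 6 survives at r9c2. So r9c2=6.
Step 46. [r6c1∈{7}] nothing but 7 survives at r6c1 ⇒ r6c1=7.
Step 47. [r3c6∈{7}] nothing but 7 survives at r3c6, so r3c6=7.

Answer: 5 3 7 8 2 6 1 9 4 / 2 9 1 5 4 3 8 7 6 / 6 4 8 9 1 7 3 2 5 / 9 1 4 6 3 5 2 8 7 / 8 5 6 1 7 2 4 3 9 / 7 2 3 4 9 8 5 6 1 / 1 8 9 3 6 4 7 5 2 / 4 7 5 2 8 9 6 1 3 / 3 6 2 7 5 1 9 4 8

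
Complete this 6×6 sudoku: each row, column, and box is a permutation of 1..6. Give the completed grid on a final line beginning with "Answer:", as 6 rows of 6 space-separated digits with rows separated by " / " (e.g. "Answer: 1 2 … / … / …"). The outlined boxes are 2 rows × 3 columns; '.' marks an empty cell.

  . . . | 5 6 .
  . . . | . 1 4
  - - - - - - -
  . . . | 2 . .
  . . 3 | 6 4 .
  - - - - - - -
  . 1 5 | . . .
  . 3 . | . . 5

Step 1. [r1c6∈{2,3}] box 2 places 2 nowhere but r1c6. So r1c6=2.
Step 2. [r3c5∈{3,5}] 5 has one home in col 5: r3c5 ⇒ r3c5=5.
Step 3. [r1c1∈{1,3,4}] row 1 places 3 nowhere but r1c1, so r1c1=3.
Step 4. [r6c5∈{2}] r6c5 has the single candidate 2 ⇒ r6c5=2.
Step 5. [r5c1∈{2,4,6}] in row 5, 2 fits only at r5c1 ⇒ r5c1=2.
Step 6. [r4c2∈{2,5}] r4c2 is the only open cell in row 4 admitting 2 ⇒ r4c2=2.
Step 7. [r1c2∈{4}] only 4 remains possible at r1c2 ⇒ r1c2=4.
Step 8. [r3c2∈{6}] r3c2's peers cover all but 6, so r3c2=6.
Step 9. [r5c5∈{3}] only 3 remains possible at r5c5. So r5c5=3.
Step 10. [r4c1∈{1,5}] row 4 places 5 nowhere but r4c1, so r4c1=5.
Step 11. [r3c1∈{1,4}] col 1 places 1 nowhere but r3c1 ⇒ r3c1=1.
Step 12. [r6c1∈{4,6}] 4 has one home in col 1: r6c1 ⇒ r6c1=4.
Step 13. [r2c3∈{2,6}] r2c3 is the only open cell in row 2 admitting 2 ⇒ r2c3=2.
Step 14. [r5c6∈{6}] nothing but 6 survives at r5c6. So r5c6=6.
Step 15. [r2c2∈{5}] nothing but 5 survives at r2c2 ⇒ r2c2=5.
Step 16. [r5c4∈{4}] r5c4 has the single candidate 4 ⇒ r5c4=4.
Step 17. [r4c6∈{1}] r4c6's peers cover all but 1. So r4c6=1.
Step 18. [r3c6∈{3}] r3c6 has the single candidate 3, so r3c6=3.
Step 19. [r3c3∈{4}] nothing but 4 survives at r3c3 ⇒ r3c3=4.
Step 20. [r1c3∈{1}] r1c3 is down to just 1. So r1c3=1.
Step 21. [r6c4∈{1}] only 1 remains possible at r6c4 ⇒ r6c4=1.
Step 22. [r2c4∈{3}] r2c4 is down to just 3. So r2c4=3.
Step 23. [r2c1∈{6}] nothing but 6 survives at r2c1, so r2c1=6.
Step 24. [r6c3∈{6}] only 6 remains possible at r6c3 ⇒ r6c3=6.

Answer: 3 4 1 5 6 2 / 6 5 2 3 1 4 / 1 6 4 2 5 3 / 5 2 3 6 4 1 / 2 1 5 4 3 6 / 4 3 6 1 2 5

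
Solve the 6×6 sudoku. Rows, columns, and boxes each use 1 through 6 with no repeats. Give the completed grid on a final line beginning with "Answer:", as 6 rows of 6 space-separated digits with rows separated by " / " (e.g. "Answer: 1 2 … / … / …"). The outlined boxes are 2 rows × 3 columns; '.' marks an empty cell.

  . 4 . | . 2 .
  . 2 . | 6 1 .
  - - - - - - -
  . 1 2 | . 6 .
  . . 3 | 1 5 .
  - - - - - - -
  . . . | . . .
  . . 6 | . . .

Step 1. [r5c3∈{1,4,5}] in col 3, 4 fits only at r5c3 ⇒ r5c3=4.
Step 2. [r5c5∈{3}] nothing but 3 survives at r5c5. So r5c5=3.
Step 3. [r2c6∈{3,4,5}] 4 has one home in row 2: r2c6 ⇒ r2c6=4.
Step 4. [r5c2∈{5}] r5c2 has the single candidate 5. So r5c2=5.
Step 5. [r1c1∈{1,3,5,6}] r1c1 is the only open cell in row 1 admitting 6 ⇒ r1c1=6.
Step 6. [r5c4∈{2}] r5c4's peers cover all but 2. So r5c4=2.
Step 7. [r3c4∈{3,4}] in box 4, 4 fits only at r3c4 ⇒ r3c4=4.
Step 8. [r5c1∈{1}] nothing but 1 survives at r5c1, so r5c1=1.
Step 9. [r6c4∈{5}] r6c4 is down to just 5. So r6c4=5.
Step 10. [r2c1∈{3,5}] row 2 places 3 nowhere but r2c1, so r2c1=3.
Step 11. [r1c6∈{3,5}] r1c6 is the only open cell in col 6 admitting 5, so r1c6=5.
Step 12. [r6c6∈{1}] r6c6 is down to just 1 ⇒ r6c6=1.
Step 13. [r4c6∈{2}] only 2 remains possible at r4c6. So r4c6=2.
Step 14. [r4c2∈{6}] nothing but 6 survives at r4c2 ⇒ r4c2=6.
Step 15. [r3c6∈{3}] nothing but 3 survives at r3c6, so r3c6=3.
Step 16. [r2c3∈{5}] only 5 remains possible at r2c3, so r2c3=5.
Step 17. [r1c4∈{3}] only 3 remains possible at r1c4, so r1c4=3.
Step 18. [r1c3∈{1}] r1c3 is down to just 1, so r1c3=1.
Step 19. [r6c1∈{2}] r6c1's peers cover all but 2 ⇒ r6c1=2.
Step 20. [r5c6∈{6}] only 6 remains possible at r5c6. So r5c6=6.
Step 21. [r6c5∈{4}] r6c5's peers cover all but 4. So r6c5=4.
Step 22. [r4c1∈{4}] nothing but 4 survives at r4c1, so r4c1=4.
Step 23. [r3c1∈{5}] r3c1 is down to just 5 ⇒ r3c1=5.
Step 24. [r6c2∈{3}] nothing but 3 survives at r6c2 ⇒ r6c2=3.

Answer: 6 4 1 3 2 5 / 3 2 5 6 1 4 / 5 1 2 4 6 3 / 4 6 3 1 5 2 / 1 5 4 2 3 6 / 2 3 6 5 4 1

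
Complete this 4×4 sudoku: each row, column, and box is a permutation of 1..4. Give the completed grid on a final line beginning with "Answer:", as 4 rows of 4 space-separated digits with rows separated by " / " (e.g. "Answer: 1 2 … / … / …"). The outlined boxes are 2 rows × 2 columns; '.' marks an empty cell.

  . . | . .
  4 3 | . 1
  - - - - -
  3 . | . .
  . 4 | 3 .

Step 1. [r4c4∈{2}] r4c4 has the single candidate 2. So r4c4=2.
Step 2. [r1c1∈{1,2}] 2 has one home in col 1: r1c1. So r1c1=2.
Step 3. [r3c4∈{4}] r3c4 has the single candidate 4 ⇒ r3c4=4.
Step 4. [r4c1∈{1}] only 1 remains possible at r4c1 ⇒ r4c1=1.
Step 5. [r1c3∈{4}] nothing but 4 survives at r1c3, so r1c3=4.
Step 6. [r2c3∈{2}] only 2 remains possible at r2c3 ⇒ r2c3=2.
Step 7. [r1c2∈{1}] only 1 remains possible at r1c2 ⇒ r1c2=1.
Step 8. [r1c4∈{3}] r1c4's peers cover all but 3 ⇒ r1c4=3.
Step 9. [r3c3∈{1}] only 1 remains possible at r3c3 ⇒ r3c3=1.
Step 10. [r3c2∈{2}] r3c2 is down to just 2 ⇒ r3c2=2.

Answer: 2 1 4 3 / 4 3 2 1 / 3 2 1 4 / 1 4 3 2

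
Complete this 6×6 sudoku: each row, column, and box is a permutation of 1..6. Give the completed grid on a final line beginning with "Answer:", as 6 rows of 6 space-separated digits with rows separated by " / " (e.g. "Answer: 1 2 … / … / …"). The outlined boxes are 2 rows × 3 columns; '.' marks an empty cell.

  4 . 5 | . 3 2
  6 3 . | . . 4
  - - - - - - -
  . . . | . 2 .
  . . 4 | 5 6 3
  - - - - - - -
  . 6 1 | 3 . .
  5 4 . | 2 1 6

Step 1. [r1c2∈{1}] nothing but 1 survives at r1c2. So r1c2=1.
Step 2. [r4c1∈{1,2}] 1 has one home in row 4: r4c1 ⇒ r4c1=1.
Step 3. [r3c4∈{1,4}] 4 has one home in row 3: r3c4, so r3c4=4.
Step 4. [r6c3∈{3}] nothing but 3 survives at r6c3 ⇒ r6c3=3.
Step 5. [r2c5∈{5}] only 5 remains possible at r2c5. So r2c5=5.
Step 6. [r3c3∈{6}] r3c3 is down to just 6, so r3c3=6.
Step 7. [r5c1∈{2}] r5c1's peers cover all but 2, so r5c1=2.
Step 8. [r5c6∈{5}] r5c6's peers cover all but 5. So r5c6=5.
Step 9. [r2c3∈{2}] r2c3's peers cover all but 2. So r2c3=2.
Step 10. [r1c4∈{6}] r1c4's peers cover all but 6. So r1c4=6.
Step 11. [r3c2∈{5}] r3c2 is down to just 5. So r3c2=5.
Step 12. [r4c2∈{2}] nothing but 2 survives at r4c2, so r4c2=2.
Step 13. [r3c6∈{1}] r3c6 has the single candidate 1 ⇒ r3c6=1.
Step 14. [r2c4∈{1}] nothing but 1 survives at r2c4. So r2c4=1.
Step 15. [r3c1∈{3}] r3c1 is down to just 3, so r3c1=3.
Step 16. [r5c5∈{4}] nothing but 4 survives at r5c5, so r5c5=4.

Answer: 4 1 5 6 3 2 / 6 3 2 1 5 4 / 3 5 6 4 2 1 / 1 2 4 5 6 3 / 2 6 1 3 4 5 / 5 4 3 2 1 6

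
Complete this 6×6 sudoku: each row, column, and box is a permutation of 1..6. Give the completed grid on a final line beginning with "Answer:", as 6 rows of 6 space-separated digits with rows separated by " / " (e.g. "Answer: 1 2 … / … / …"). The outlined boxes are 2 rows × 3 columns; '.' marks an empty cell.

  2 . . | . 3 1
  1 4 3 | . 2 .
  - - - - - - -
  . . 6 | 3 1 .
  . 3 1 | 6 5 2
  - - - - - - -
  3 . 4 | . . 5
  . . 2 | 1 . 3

Step 1. [r6c1∈{5,6}] r6c1 is the only open cell in col 1 admitting 6, so r6c1=6.
Step 2. [r3c1∈{4,5}] col 1 places 5 nowhere but r3c1. So r3c1=5.
Step 3. [r1c3∈{5}] nothing but 5 survives at r1c3. So r1c3=5.
Step 4. [r2c6∈{6}] nothing but 6 survives at r2c6, so r2c6=6.
Step 5. [r1c4∈{4}] only 4 remains possible at r1c4, so r1c4=4.
Step 6. [r5c2∈{1}] only 1 remains possible at r5c2 ⇒ r5c2=1.
Step 7. [r3c2∈{2}] r3c2 has the single candidate 2. So r3c2=2.
Step 8. [r1c2∈{6}] nothing but 6 survives at r1c2 ⇒ r1c2=6.
Step 9. [r5c5∈{6}] nothing but 6 survives at r5c5, so r5c5=6.
Step 10. [r4c1∈{4}] r4c1 is down to just 4, so r4c1=4.
Step 11. [r6c5∈{4}] r6c5's peers cover all but 4, so r6c5=4.
Step 12. [r5c4∈{2}] r5c4 is down to just 2, so r5c4=2.
Step 13. [r2c4∈{5}] r2c4 has the single candidate 5 ⇒ r2c4=5.
Step 14. [r6c2∈{5}] only 5 remains possible at r6c2 ⇒ r6c2=5.
Step 15. [r3c6∈{4}] r3c6's peers cover all but 4. So r3c6=4.

Answer: 2 6 5 4 3 1 / 1 4 3 5 2 6 / 5 2 6 3 1 4 / 4 3 1 6 5 2 / 3 1 4 2 6 5 / 6 5 2 1 4 3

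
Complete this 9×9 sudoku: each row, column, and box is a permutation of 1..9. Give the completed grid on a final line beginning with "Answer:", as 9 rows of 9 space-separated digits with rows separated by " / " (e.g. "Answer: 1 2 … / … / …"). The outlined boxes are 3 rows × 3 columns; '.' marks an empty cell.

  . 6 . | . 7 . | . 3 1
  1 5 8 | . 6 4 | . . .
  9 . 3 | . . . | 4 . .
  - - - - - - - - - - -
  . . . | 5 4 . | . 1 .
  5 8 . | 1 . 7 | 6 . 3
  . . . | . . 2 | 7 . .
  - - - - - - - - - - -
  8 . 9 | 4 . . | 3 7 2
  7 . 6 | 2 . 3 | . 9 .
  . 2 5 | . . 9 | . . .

Step 1. [r3c4∈{8}] only 8 remains possible at r3c4. So r3c4=8.
Step 2. [r1c7∈{2,5,8,9}] 8 has one home in row 1: r1c7. So r1c7=8.
Step 3. [r6c5∈{3,8,9}] in col 5, 3 fits only at r6c5, so r6c5=3.
Step 4. [r7c2∈{1}] r7c2 is down to just 1. So r7c2=1.
Step 5. [r8c7∈{1,5}] 5 has one home in col 7: r8c7, so r8c7=5.
Step 6. [r2c8∈{2}] r2c8's peers cover all but 2. So r2c8=2.
Step 7. [r5c8∈{4}] r5c8 has the single candidate 4, so r5c8=4.
Step 8. [r4c7∈{2,9}] col 7 places 2 nowhere but r4c7 ⇒ r4c7=2.
Step 9. [r8c2∈{4}] nothing but 4 survives at r8c2, so r8c2=4.
Step 10. [r8c9∈{8}] r8c9 has the single candidate 8. So r8c9=8.
Step 11. [r7c6∈{5,6}] in row 7, 6 fits only at r7c6. So r7c6=6.
Step 12. [r4c2∈{3,7,9}] col 2 places 3 nowhere but r4c2. So r4c2=3.
Step 13. [r9c8∈{6}] only 6 remains possible at r9c8 ⇒ r9c8=6.
Step 14. [r3c8∈{5}] r3c8's peers cover all but 5 ⇒ r3c8=5.
Step 15. [r8c5∈{1}] r8c5's peers cover all but 1 ⇒ r8c5=1.
Step 16. [r2c9∈{7,9}] 7 has one home in row 2: r2c9, so r2c9=7.
Step 17. [r6c4∈{6,9}] across col 4, 6 lands solely at r6c4. So r6c4=6.
Step 18. [r1c1∈{2,4}] col 1 places 2 nowhere but r1c1, so r1c1=2.
Step 19. [r2c7∈{9}] r2c7 is down to just 9. So r2c7=9.
Step 20. [r1c3∈{4}] r1c3 has the single candidate 4, so r1c3=4.
Step 21. [r6c9∈{5,9}] in row 6, 5 fits only at r6c9, so r6c9=5.
Step 22. [r9c7∈{1}] only 1 remains possible at r9c7 ⇒ r9c7=1.
Step 23. [r3c6∈{1}] nothing but 1 survives at r3c6, so r3c6=1.
Step 24. [r5c5∈{9}] r5c5 has the single candidate 9, so r5c5=9.
Step 25. [r9c4∈{7}] r9c4 is down to just 7. So r9c4=7.
Step 26. [r4c1∈{6}] nothing but 6 survives at r4c1 ⇒ r4c1=6.
Step 27. [r1c4∈{9}] nothing but 9 survives at r1c4, so r1c4=9.
Step 28. [r7c5∈{5}] only 5 remains possible at r7c5, so r7c5=5.
Step 29. [r4c9∈{9}] r4c9 is down to just 9 ⇒ r4c9=9.
Step 30. [r3c5∈{2}] nothing but 2 survives at r3c5 ⇒ r3c5=2.
Step 31. [r3c2∈{7}] r3c2 has the single candidate 7, so r3c2=7.
Step 32. [r1c6∈{5}] only 5 remains possible at r1c6 ⇒ r1c6=5.
Step 33. [r9c9∈{4}] r9c9's peers cover all but 4 ⇒ r9c9=4.
Step 34. [r6c2∈{9}] r6c2 is down to just 9. So r6c2=9.
Step 35. [r6c8∈{8}] r6c8 has the single candidate 8, so r6c8=8.
Step 36. [r3c9∈{6}] only 6 remains possible at r3c9, so r3c9=6.
Step 37. [r4c3∈{7}] r4c3 has the single candidate 7, so r4c3=7.
Step 38. [r2c4∈{3}] r2c4's peers cover all but 3. So r2c4=3.
Step 39. [r4c6∈{8}] nothing but 8 survives at r4c6 ⇒ r4c6=8.
Step 40. [r9c1∈{3}] r9c1 is down to just 3 ⇒ r9c1=3.
Step 41. [r6c3∈{1}] nothing but 1 survives at r6c3, so r6c3=1.
Step 42. [r9c5∈{8}] r9c5 is down to just 8 ⇒ r9c5=8.
Step 43. [r6c1∈{4}] r6c1's peers cover all but 4, so r6c1=4.
Step 44. [r5c3∈{2}] r5c3's peers cover all but 2 ⇒ r5c3=2.

Answer: 2 6 4 9 7 5 8 3 1 / 1 5 8 3 6 4 9 2 7 / 9 7 3 8 2 1 4 5 6 / 6 3 7 5 4 8 2 1 9 / 5 8 2 1 9 7 6 4 3 / 4 9 1 6 3 2 7 8 5 / 8 1 9 4 5 6 3 7 2 / 7 4 6 2 1 3 5 9 8 / 3 2 5 7 8 9 1 6 4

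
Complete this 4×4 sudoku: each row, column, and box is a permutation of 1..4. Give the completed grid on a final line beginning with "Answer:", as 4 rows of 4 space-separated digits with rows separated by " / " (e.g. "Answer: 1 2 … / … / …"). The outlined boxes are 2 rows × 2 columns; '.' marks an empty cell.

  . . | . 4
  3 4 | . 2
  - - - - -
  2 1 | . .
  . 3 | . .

Step 1. [r3c3∈{3,4}] r3c3 is the only open cell in row 3 admitting 4. So r3c3=4.
Step 2. [r2c3∈{1}] r2c3 is down to just 1, so r2c3=1.
Step 3. [r4c3∈{2}] r4c3 is down to just 2, so r4c3=2.
Step 4. [r3c4∈{3}] r3c4 is down to just 3, so r3c4=3.
Step 5. [r4c4∈{1}] r4c4 is down to just 1, so r4c4=1.
Step 6. [r1c3∈{3}] r1c3 has the single candidate 3 ⇒ r1c3=3.
Step 7. [r4c1∈{4}] r4c1's peers cover all but 4, so r4c1=4.
Step 8. [r1c2∈{2}] only 2 remains possible at r1c2. So r1c2=2.
Step 9. [r1c1∈{1}] r1c1's peers cover all but 1 ⇒ r1c1=1.

Answer: 1 2 3 4 / 3 4 1 2 / 2 1 4 3 / 4 3 2 1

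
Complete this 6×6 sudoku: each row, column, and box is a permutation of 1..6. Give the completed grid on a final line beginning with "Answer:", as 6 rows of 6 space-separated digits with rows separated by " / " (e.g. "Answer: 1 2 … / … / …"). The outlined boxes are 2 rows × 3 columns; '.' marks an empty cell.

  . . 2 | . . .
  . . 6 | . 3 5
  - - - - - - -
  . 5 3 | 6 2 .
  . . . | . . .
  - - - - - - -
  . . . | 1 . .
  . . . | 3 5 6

Step 1. [r1c4∈{4}] only 4 remains possible at r1c4 ⇒ r1c4=4.
Step 2. [r1c6∈{1}] nothing but 1 survives at r1c6 ⇒ r1c6=1.
Step 3. [r3c1∈{1,4}] row 3 places 1 nowhere but r3c1 ⇒ r3c1=1.
Step 4. [r4c3∈{4}] nothing but 4 survives at r4c3 ⇒ r4c3=4.
Step 5. [r5c6∈{2,4}] r5c6 is the only open cell in col 6 admitting 2. So r5c6=2.
Step 6. [r2c1∈{4}] r2c1 is down to just 4. So r2c1=4.
Step 7. [r6c2∈{1,2,4}] in row 6, 4 fits only at r6c2. So r6c2=4.
Step 8. [r4c2∈{2,6}] r4c2 is the only open cell in col 2 admitting 2, so r4c2=2.
Step 9. [r5c2∈{3,6}] col 2 places 6 nowhere but r5c2, so r5c2=6.
Step 10. [r1c1∈{3,5}] r1c1 is the only open cell in row 1 admitting 5, so r1c1=5.
Step 11. [r3c6∈{4}] r3c6's peers cover all but 4 ⇒ r3c6=4.
Step 12. [r6c1∈{2}] r6c1 has the single candidate 2, so r6c1=2.
Step 13. [r4c4∈{5}] r4c4's peers cover all but 5 ⇒ r4c4=5.
Step 14. [r2c4∈{2}] r2c4's peers cover all but 2. So r2c4=2.
Step 15. [r4c6∈{3}] r4c6 is down to just 3, so r4c6=3.
Step 16. [r5c1∈{3}] r5c1's peers cover all but 3. So r5c1=3.
Step 17. [r6c3∈{1}] only 1 remains possible at r6c3. So r6c3=1.
Step 18. [r2c2∈{1}] r2c2's peers cover all but 1 ⇒ r2c2=1.
Step 19. [r5c5∈{4}] r5c5 is down to just 4 ⇒ r5c5=4.
Step 20. [r4c5∈{1}] r4c5's peers cover all but 1 ⇒ r4c5=1.
Step 21. [r4c1∈{6}] r4c1's peers cover all but 6. So r4c1=6.
Step 22. [r5c3∈{5}] only 5 remains possible at r5c3 ⇒ r5c3=5.
Step 23. [r1c5∈{6}] r1c5 is down to just 6, so r1c5=6.
Step 24. [r1c2∈{3}] r1c2 has the single candidate 3 ⇒ r1c2=3.

Answer: 5 3 2 4 6 1 / 4 1 6 2 3 5 / 1 5 3 6 2 4 / 6 2 4 5 1 3 / 3 6 5 1 4 2 / 2 4 1 3 5 6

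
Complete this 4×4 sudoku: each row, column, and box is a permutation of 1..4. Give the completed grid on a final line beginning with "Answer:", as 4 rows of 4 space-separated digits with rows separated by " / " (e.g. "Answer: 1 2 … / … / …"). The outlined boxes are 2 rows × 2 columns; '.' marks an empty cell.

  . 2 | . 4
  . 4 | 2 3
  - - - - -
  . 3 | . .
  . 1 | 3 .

Step 1. [r1c3∈{1}] r1c3 has the single candidate 1, so r1c3=1.
Step 2. [r4c4∈{2}] r4c4 is down to just 2 ⇒ r4c4=2.
Step 3. [r4c1∈{4}] only 4 remains possible at r4c1, so r4c1=4.
Step 4. [r2c1∈{1}] r2c1's peers cover all but 1. So r2c1=1.
Step 5. [r3c4∈{1}] only 1 remains possible at r3c4, so r3c4=1.
Step 6. [r3c3∈{4}] only 4 remains possible at r3c3 ⇒ r3c3=4.
Step 7. [r3c1∈{2}] nothing but 2 survives at r3c1 ⇒ r3c1=2.
Step 8. [r1c1∈{3}] only 3 remains possible at r1c1. So r1c1=3.

Answer: 3 2 1 4 / 1 4 2 3 / 2 3 4 1 / 4 1 3 2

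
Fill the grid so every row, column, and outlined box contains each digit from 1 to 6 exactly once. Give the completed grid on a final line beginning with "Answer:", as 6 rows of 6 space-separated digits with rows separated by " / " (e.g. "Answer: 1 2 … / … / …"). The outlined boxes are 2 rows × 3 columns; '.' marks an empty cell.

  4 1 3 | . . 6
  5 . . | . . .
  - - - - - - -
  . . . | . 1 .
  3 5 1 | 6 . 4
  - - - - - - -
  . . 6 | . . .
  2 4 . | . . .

Step 1. [r4c5∈{2}] nothing but 2 survives at r4c5 ⇒ r4c5=2.
Step 2. [r2c3∈{2}] r2c3 has the single candidate 2. So r2c3=2.
Step 3. [r5c6∈{1,2,3,5}] 2 has one home in col 6: r5c6 ⇒ r5c6=2.
Step 4. [r6c3∈{5}] r6c3's peers cover all but 5 ⇒ r6c3=5.
Step 5. [r1c5∈{5}] only 5 remains possible at r1c5, so r1c5=5.
Step 6. [r5c4∈{1,3,4,5}] in row 5, 5 fits only at r5c4, so r5c4=5.
Step 7. [r3c4∈{3}] nothing but 3 survives at r3c4 ⇒ r3c4=3.
Step 8. [r2c4∈{1,4}] 4 has one home in col 4: r2c4, so r2c4=4.
Step 9. [r2c5∈{3}] r2c5's peers cover all but 3. So r2c5=3.
Step 10. [r2c2∈{6}] nothing but 6 survives at r2c2 ⇒ r2c2=6.
Step 11. [r6c6∈{1,3}] row 6 places 3 nowhere but r6c6 ⇒ r6c6=3.
Step 12. [r3c3∈{4}] r3c3 has the single candidate 4, so r3c3=4.
Step 13. [r6c5∈{6}] r6c5 is down to just 6 ⇒ r6c5=6.
Step 14. [r5c1∈{1}] only 1 remains possible at r5c1, so r5c1=1.
Step 15. [r3c2∈{2}] only 2 remains possible at r3c2 ⇒ r3c2=2.
Step 16. [r3c1∈{6}] only 6 remains possible at r3c1. So r3c1=6.
Step 17. [r2c6∈{1}] r2c6's peers cover all but 1 ⇒ r2c6=1.
Step 18. [r5c2∈{3}] r5c2's peers cover all but 3. So r5c2=3.
Step 19. [r1c4∈{2}] r1c4 has the single candidate 2 ⇒ r1c4=2.
Step 20. [r5c5∈{4}] r5c5 has the single candidate 4, so r5c5=4.
Step 21. [r6c4∈{1}] r6c4 is down to just 1. So r6c4=1.
Step 22. [r3c6∈{5}] r3c6's peers cover all but 5. So r3c6=5.

Answer: 4 1 3 2 5 6 / 5 6 2 4 3 1 / 6 2 4 3 1 5 / 3 5 1 6 2 4 / 1 3 6 5 4 2 / 2 4 5 1 6 3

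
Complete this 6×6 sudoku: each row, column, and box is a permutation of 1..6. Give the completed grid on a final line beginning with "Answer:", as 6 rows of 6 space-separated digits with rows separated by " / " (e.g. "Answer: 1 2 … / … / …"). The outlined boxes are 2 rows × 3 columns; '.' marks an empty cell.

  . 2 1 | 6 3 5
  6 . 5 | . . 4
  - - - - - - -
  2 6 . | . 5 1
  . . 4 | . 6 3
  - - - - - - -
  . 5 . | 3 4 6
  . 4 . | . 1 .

Step 1. [r6c6∈{2}] r6c6 is down to just 2, so r6c6=2.
Step 2. [r5c1∈{1}] only 1 remains possible at r5c1 ⇒ r5c1=1.
Step 3. [r6c3∈{3,6}] 6 has one home in row 6: r6c3 ⇒ r6c3=6.
Step 4. [r4c4∈{2}] only 2 remains possible at r4c4 ⇒ r4c4=2.
Step 5. [r6c4∈{5}] r6c4 has the single candidate 5. So r6c4=5.
Step 6. [r6c1∈{3}] nothing but 3 survives at r6c1 ⇒ r6c1=3.
Step 7. [r4c1∈{5}] only 5 remains possible at r4c1. So r4c1=5.
Step 8. [r3c3∈{3}] r3c3 has the single candidate 3. So r3c3=3.
Step 9. [r2c2∈{3}] nothing but 3 survives at r2c2. So r2c2=3.
Step 10. [r5c3∈{2}] r5c3's peers cover all but 2, so r5c3=2.
Step 11. [r1c1∈{4}] r1c1's peers cover all but 4, so r1c1=4.
Step 12. [r2c5∈{2}] r2c5 is down to just 2. So r2c5=2.
Step 13. [r3c4∈{4}] nothing but 4 survives at r3c4 ⇒ r3c4=4.
Step 14. [r2c4∈{1}] r2c4 has the single candidate 1, so r2c4=1.
Step 15. [r4c2∈{1}] r4c2 is down to just 1, so r4c2=1.

Answer: 4 2 1 6 3 5 / 6 3 5 1 2 4 / 2 6 3 4 5 1 / 5 1 4 2 6 3 / 1 5 2 3 4 6 / 3 4 6 5 1 2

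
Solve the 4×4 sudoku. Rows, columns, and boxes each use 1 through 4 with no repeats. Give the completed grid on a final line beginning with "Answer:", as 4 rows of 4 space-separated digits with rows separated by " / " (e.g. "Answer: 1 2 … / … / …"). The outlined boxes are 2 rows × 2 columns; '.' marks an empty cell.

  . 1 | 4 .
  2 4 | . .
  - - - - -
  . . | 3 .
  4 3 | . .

Step 1. [r4c3∈{1,2}] across col 3, 2 lands solely at r4c3, so r4c3=2.
Step 2. [r2c4∈{1,3}] row 2 places 3 nowhere but r2c4, so r2c4=3.
Step 3. [r4c4∈{1}] only 1 remains possible at r4c4 ⇒ r4c4=1.
Step 4. [r2c3∈{1}] only 1 remains possible at r2c3 ⇒ r2c3=1.
Step 5. [r3c1∈{1}] r3c1 is down to just 1, so r3c1=1.
Step 6. [r3c2∈{2}] r3c2 is down to just 2 ⇒ r3c2=2.
Step 7. [r1c4∈{2}] nothing but 2 survives at r1c4 ⇒ r1c4=2.
Step 8. [r1c1∈{3}] r1c1 is down to just 3 ⇒ r1c1=3.
Step 9. [r3c4∈{4}] r3c4 is down to just 4 ⇒ r3c4=4.

Answer: 3 1 4 2 / 2 4 1 3 / 1 2 3 4 / 4 3 2 1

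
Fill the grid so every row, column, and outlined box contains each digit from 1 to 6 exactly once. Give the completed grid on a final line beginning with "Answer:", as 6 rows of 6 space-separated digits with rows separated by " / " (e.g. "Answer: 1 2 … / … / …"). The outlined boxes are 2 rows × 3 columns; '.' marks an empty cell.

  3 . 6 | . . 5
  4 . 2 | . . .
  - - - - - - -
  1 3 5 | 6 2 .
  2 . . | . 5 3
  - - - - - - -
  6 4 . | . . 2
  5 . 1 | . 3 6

Step 1. [r2c6∈{1}] r2c6 is down to just 1 ⇒ r2c6=1.
Step 2. [r4c4∈{1,4}] in row 4, 1 fits only at r4c4 ⇒ r4c4=1.
Step 3. [r6c4∈{4}] only 4 remains possible at r6c4 ⇒ r6c4=4.
Step 4. [r5c4∈{5}] only 5 remains possible at r5c4, so r5c4=5.
Step 5. [r5c5∈{1}] r5c5's peers cover all but 1 ⇒ r5c5=1.
Step 6. [r2c5∈{6}] r2c5's peers cover all but 6. So r2c5=6.
Step 7. [r6c2∈{2}] r6c2's peers cover all but 2 ⇒ r6c2=2.
Step 8. [r1c2∈{1}] r1c2's peers cover all but 1. So r1c2=1.
Step 9. [r1c4∈{2}] only 2 remains possible at r1c4 ⇒ r1c4=2.
Step 10. [r5c3∈{3}] r5c3 has the single candidate 3, so r5c3=3.
Step 11. [r3c6∈{4}] r3c6 has the single candidate 4 ⇒ r3c6=4.
Step 12. [r2c2∈{5}] r2c2 has the single candidate 5, so r2c2=5.
Step 13. [r4c3∈{4}] r4c3 is down to just 4 ⇒ r4c3=4.
Step 14. [r4c2∈{6}] r4c2 is down to just 6, so r4c2=6.
Step 15. [r1c5∈{4}] r1c5 has the single candidate 4. So r1c5=4.
Step 16. [r2c4∈{3}] nothing but 3 survives at r2c4 ⇒ r2c4=3.

Answer: 3 1 6 2 4 5 / 4 5 2 3 6 1 / 1 3 5 6 2 4 / 2 6 4 1 5 3 / 6 4 3 5 1 2 / 5 2 1 4 3 6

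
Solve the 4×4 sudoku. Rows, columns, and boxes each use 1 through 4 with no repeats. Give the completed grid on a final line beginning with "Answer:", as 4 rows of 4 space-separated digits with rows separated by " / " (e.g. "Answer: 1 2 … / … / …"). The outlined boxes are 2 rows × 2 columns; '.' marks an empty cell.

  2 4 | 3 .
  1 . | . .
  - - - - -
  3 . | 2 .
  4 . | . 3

Step 1. [r3c2∈{1}] r3c2's peers cover all but 1, so r3c2=1.
Step 2. [r2c4∈{2,4}] r2c4 is the only open cell in row 2 admitting 2, so r2c4=2.
Step 3. [r2c2∈{3}] r2c2 is down to just 3. So r2c2=3.
Step 4. [r4c2∈{2}] r4c2's peers cover all but 2. So r4c2=2.
Step 5. [r4c3∈{1}] r4c3's peers cover all but 1 ⇒ r4c3=1.
Step 6. [r1c4∈{1}] r1c4 is down to just 1 ⇒ r1c4=1.
Step 7. [r2c3∈{4}] r2c3 is down to just 4. So r2c3=4.
Step 8. [r3c4∈{4}] nothing but 4 survives at r3c4 ⇒ r3c4=4.

Answer: 2 4 3 1 / 1 3 4 2 / 3 1 2 4 / 4 2 1 3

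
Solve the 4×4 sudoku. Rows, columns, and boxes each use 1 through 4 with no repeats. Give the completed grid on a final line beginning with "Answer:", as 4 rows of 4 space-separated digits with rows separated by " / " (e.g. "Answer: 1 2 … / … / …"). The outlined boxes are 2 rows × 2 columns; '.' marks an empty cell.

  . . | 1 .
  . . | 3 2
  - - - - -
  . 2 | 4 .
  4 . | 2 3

Step 1. [r3c1∈{1,3}] across row 3, 3 lands solely at r3c1, so r3c1=3.
Step 2. [r2c2∈{1,4}] r2c2 is the only open cell in row 2 admitting 4. So r2c2=4.
Step 3. [r1c4∈{4}] r1c4 has the single candidate 4 ⇒ r1c4=4.
Step 4. [r1c1∈{2}] r1c1's peers cover all but 2 ⇒ r1c1=2.
Step 5. [r4c2∈{1}] r4c2 has the single candidate 1. So r4c2=1.
Step 6. [r1c2∈{3}] r1c2's peers cover all but 3 ⇒ r1c2=3.
Step 7. [r2c1∈{1}] r2c1's peers cover all but 1 ⇒ r2c1=1.
Step 8. [r3c4∈{1}] r3c4 is down to just 1. So r3c4=1.

Answer: 2 3 1 4 / 1 4 3 2 / 3 2 4 1 / 4 1 2 3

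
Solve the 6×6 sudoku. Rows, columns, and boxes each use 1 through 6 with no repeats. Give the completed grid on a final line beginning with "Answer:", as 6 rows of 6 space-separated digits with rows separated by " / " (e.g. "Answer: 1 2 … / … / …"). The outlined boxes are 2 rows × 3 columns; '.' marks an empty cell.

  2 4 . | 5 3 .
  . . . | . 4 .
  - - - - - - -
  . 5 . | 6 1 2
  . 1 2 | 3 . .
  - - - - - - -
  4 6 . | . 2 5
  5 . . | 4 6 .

Step 1. [r2c1∈{1,3,6}] r2c1 is the only open cell in col 1 admitting 1, so r2c1=1.
Step 2. [r5c3∈{1,3}] r5c3 is the only open cell in row 5 admitting 3 ⇒ r5c3=3.
Step 3. [r1c6∈{1,6}] in row 1, 1 fits only at r1c6, so r1c6=1.
Step 4. [r2c3∈{5,6}] row 2 places 5 nowhere but r2c3 ⇒ r2c3=5.
Step 5. [r4c1∈{6}] r4c1 has the single candidate 6 ⇒ r4c1=6.
Step 6. [r6c2∈{2}] only 2 remains possible at r6c2 ⇒ r6c2=2.
Step 7. [r5c4∈{1}] r5c4 has the single candidate 1, so r5c4=1.
Step 8. [r3c1∈{3}] r3c1's peers cover all but 3, so r3c1=3.
Step 9. [r2c2∈{3}] nothing but 3 survives at r2c2, so r2c2=3.
Step 10. [r4c5∈{5}] nothing but 5 survives at r4c5 ⇒ r4c5=5.
Step 11. [r1c3∈{6}] only 6 remains possible at r1c3. So r1c3=6.
Step 12. [r6c6∈{3}] nothing but 3 survives at r6c6, so r6c6=3.
Step 13. [r6c3∈{1}] r6c3 is down to just 1. So r6c3=1.
Step 14. [r2c6∈{6}] r2c6 has the single candidate 6 ⇒ r2c6=6.
Step 15. [r2c4∈{2}] r2c4 is down to just 2 ⇒ r2c4=2.
Step 16. [r4c6∈{4}] only 4 remains possible at r4c6, so r4c6=4.
Step 17. [r3c3∈{4}] r3c3 is down to just 4. So r3c3=4.

Answer: 2 4 6 5 3 1 / 1 3 5 2 4 6 / 3 5 4 6 1 2 / 6 1 2 3 5 4 / 4 6 3 1 2 5 / 5 2 1 4 6 3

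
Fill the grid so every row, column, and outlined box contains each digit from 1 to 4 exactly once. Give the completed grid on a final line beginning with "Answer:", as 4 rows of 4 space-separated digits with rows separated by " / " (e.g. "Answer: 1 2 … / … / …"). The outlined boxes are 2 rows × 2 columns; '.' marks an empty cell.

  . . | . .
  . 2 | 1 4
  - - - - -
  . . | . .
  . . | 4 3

Step 1. [r4c2∈{1}] r4c2 has the single candidate 1 ⇒ r4c2=1.
Step 2. [r3c3∈{2}] r3c3 is down to just 2. So r3c3=2.
Step 3. [r2c1∈{3}] r2c1's peers cover all but 3 ⇒ r2c1=3.
Step 4. [r3c1∈{4}] r3c1's peers cover all but 4, so r3c1=4.
Step 5. [r1c3∈{3}] r1c3's peers cover all but 3, so r1c3=3.
Step 6. [r1c2∈{4}] r1c2 is down to just 4 ⇒ r1c2=4.
Step 7. [r3c2∈{3}] r3c2's peers cover all but 3 ⇒ r3c2=3.
Step 8. [r3c4∈{1}] r3c4 is down to just 1 ⇒ r3c4=1.
Step 9. [r1c1∈{1}] r1c1 is down to just 1, so r1c1=1.
Step 10. [r1c4∈{2}] r1c4 has the single candidate 2 ⇒ r1c4=2.
Step 11. [r4c1∈{2}] only 2 remains possible at r4c1, so r4c1=2.

Answer: 1 4 3 2 / 3 2 1 4 / 4 3 2 1 / 2 1 4 3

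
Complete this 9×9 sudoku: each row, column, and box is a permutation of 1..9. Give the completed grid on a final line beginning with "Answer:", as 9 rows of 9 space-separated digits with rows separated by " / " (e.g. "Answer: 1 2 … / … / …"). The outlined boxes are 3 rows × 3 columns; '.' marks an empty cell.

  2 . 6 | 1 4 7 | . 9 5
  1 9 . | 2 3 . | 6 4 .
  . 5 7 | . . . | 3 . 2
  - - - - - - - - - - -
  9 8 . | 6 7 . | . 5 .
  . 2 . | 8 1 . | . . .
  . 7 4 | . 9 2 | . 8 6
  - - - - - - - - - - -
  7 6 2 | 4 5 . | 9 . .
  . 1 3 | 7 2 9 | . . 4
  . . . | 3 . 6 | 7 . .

Step 1. [r9c5∈{8}] r9c5's peers cover all but 8. So r9c5=8.
Step 2. [r9c9∈{1}] r9c9 has the single candidate 1. So r9c9=1.
Step 3. [r5c3∈{5}] r5c3 has the single candidate 5 ⇒ r5c3=5.
Step 4. [r4c9∈{3}] r4c9's peers cover all but 3. So r4c9=3.
Step 5. [r2c3∈{8}] r2c3 is down to just 8, so r2c3=8.
Step 6. [r9c1∈{4,5}] 5 has one home in row 9: r9c1, so r9c1=5.
Step 7. [r5c6∈{3,4}] in col 6, 3 fits only at r5c6 ⇒ r5c6=3.
Step 8. [r4c7∈{1,2,4}] row 4 places 2 nowhere but r4c7, so r4c7=2.
Step 9. [r8c7∈{5,8}] across row 8, 5 lands solely at r8c7 ⇒ r8c7=5.
Step 10. [r5c8∈{7}] r5c8's peers cover all but 7, so r5c8=7.
Step 11. [r2c9∈{7}] only 7 remains possible at r2c9. So r2c9=7.
Step 12. [r9c8∈{2}] r9c8 is down to just 2, so r9c8=2.
Step 13. [r5c7∈{4}] r5c7 has the single candidate 4, so r5c7=4.
Step 14. [r5c1∈{6}] nothing but 6 survives at r5c1. So r5c1=6.
Step 15. [r3c5∈{6}] only 6 remains possible at r3c5 ⇒ r3c5=6.
Step 16. [r8c8∈{6}] nothing but 6 survives at r8c8, so r8c8=6.
Step 17. [r8c1∈{8}] only 8 remains possible at r8c1 ⇒ r8c1=8.
Step 18. [r3c8∈{1}] only 1 remains possible at r3c8, so r3c8=1.
Step 19. [r3c1∈{4}] only 4 remains possible at r3c1, so r3c1=4.
Step 20. [r1c7∈{8}] r1c7 is down to just 8 ⇒ r1c7=8.
Step 21. [r9c2∈{4}] r9c2 has the single candidate 4. So r9c2=4.
Step 22. [r2c6∈{5}] r2c6 has the single candidate 5 ⇒ r2c6=5.
Step 23. [r6c1∈{3}] only 3 remains possible at r6c1, so r6c1=3.
Step 24. [r4c6∈{4}] only 4 remains possible at r4c6. So r4c6=4.
Step 25. [r3c6∈{8}] r3c6 has the single candidate 8. So r3c6=8.
Step 26. [r7c8∈{3}] r7c8 has the single candidate 3 ⇒ r7c8=3.
Step 27. [r5c9∈{9}] r5c9 has the single candidate 9. So r5c9=9.
Step 28. [r7c6∈{1}] r7c6's peers cover all but 1, so r7c6=1.
Step 29. [r6c4∈{5}] r6c4 is down to just 5 ⇒ r6c4=5.
Step 30. [r6c7∈{1}] r6c7 is down to just 1, so r6c7=1.
Step 31. [r3c4∈{9}] r3c4 has the single candidate 9, so r3c4=9.
Step 32. [r9c3∈{9}] r9c3's peers cover all but 9. So r9c3=9.
Step 33. [r4c3∈{1}] r4c3 is down to just 1, so r4c3=1.
Step 34. [r7c9∈{8}] r7c9 has the single candidate 8. So r7c9=8.
Step 35. [r1c2∈{3}] r1c2 is down to just 3 ⇒ r1c2=3.

Answer: 2 3 6 1 4 7 8 9 5 / 1 9 8 2 3 5 6 4 7 / 4 5 7 9 6 8 3 1 2 / 9 8 1 6 7 4 2 5 3 / 6 2 5 8 1 3 4 7 9 / 3 7 4 5 9 2 1 8 6 / 7 6 2 4 5 1 9 3 8 / 8 1 3 7 2 9 5 6 4 / 5 4 9 3 8 6 7 2 1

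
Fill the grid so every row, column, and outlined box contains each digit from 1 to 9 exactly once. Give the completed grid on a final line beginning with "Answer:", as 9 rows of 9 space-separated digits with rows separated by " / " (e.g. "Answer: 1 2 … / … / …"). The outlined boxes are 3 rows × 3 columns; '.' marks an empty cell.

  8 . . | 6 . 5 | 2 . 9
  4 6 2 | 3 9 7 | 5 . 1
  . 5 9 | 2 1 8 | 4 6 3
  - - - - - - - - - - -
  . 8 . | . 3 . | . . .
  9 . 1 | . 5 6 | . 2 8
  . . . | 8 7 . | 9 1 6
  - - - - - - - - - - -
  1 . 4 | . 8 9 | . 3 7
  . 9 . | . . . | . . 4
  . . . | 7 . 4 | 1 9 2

Step 1. [r9c2∈{3}] only 3 remains possible at r9c2, so r9c2=3.
Step 2. [r8c8∈{5,8}] across box 9, 5 lands solely at r8c8 ⇒ r8c8=5.
Step 3. [r6c6∈{2}] nothing but 2 survives at r6c6 ⇒ r6c6=2.
Step 4. [r4c7∈{7}] r4c7 has the single candidate 7. So r4c7=7.
Step 5. [r4c1∈{2,5,6}] across row 4, 2 lands solely at r4c1 ⇒ r4c1=2.
Step 6. [r3c1∈{7}] only 7 remains possible at r3c1. So r3c1=7.
Step 7. [r8c1∈{6}] nothing but 6 survives at r8c1. So r8c1=6.
Step 8. [r5c4∈{4}] r5c4's peers cover all but 4 ⇒ r5c4=4.
Step 9. [r9c1∈{5}] r9c1's peers cover all but 5 ⇒ r9c1=5.
Step 10. [r8c4∈{1}] r8c4 has the single candidate 1 ⇒ r8c4=1.
Step 11. [r6c3∈{3,5}] across row 6, 5 lands solely at r6c3. So r6c3=5.
Step 12. [r8c3∈{7,8}] 7 has one home in row 8: r8c3 ⇒ r8c3=7.
Step 13. [r7c2∈{2}] only 2 remains possible at r7c2, so r7c2=2.
Step 14. [r7c7∈{6}] r7c7 is down to just 6 ⇒ r7c7=6.
Step 15. [r6c1∈{3}] r6c1's peers cover all but 3 ⇒ r6c1=3.
Step 16. [r4c9∈{5}] only 5 remains possible at r4c9 ⇒ r4c9=5.
Step 17. [r2c8∈{8}] r2c8's peers cover all but 8 ⇒ r2c8=8.
Step 18. [r9c3∈{8}] r9c3's peers cover all but 8. So r9c3=8.
Step 19. [r4c4∈{9}] only 9 remains possible at r4c4 ⇒ r4c4=9.
Step 20. [r4c3∈{6}] r4c3 is down to just 6, so r4c3=6.
Step 21. [r7c4∈{5}] nothing but 5 survives at r7c4. So r7c4=5.
Step 22. [r1c8∈{7}] only 7 remains possible at r1c8. So r1c8=7.
Step 23. [r5c2∈{7}] only 7 remains possible at r5c2, so r5c2=7.
Step 24. [r8c7∈{8}] r8c7's peers cover all but 8. So r8c7=8.
Step 25. [r8c5∈{2}] r8c5's peers cover all but 2. So r8c5=2.
Step 26. [r5c7∈{3}] r5c7's peers cover all but 3, so r5c7=3.
Step 27. [r9c5∈{6}] nothing but 6 survives at r9c5 ⇒ r9c5=6.
Step 28. [r6c2∈{4}] only 4 remains possible at r6c2. So r6c2=4.
Step 29. [r8c6∈{3}] r8c6's peers cover all but 3, so r8c6=3.
Step 30. [r4c8∈{4}] r4c8 is down to just 4, so r4c8=4.
Step 31. [r4c6∈{1}] r4c6's peers cover all but 1. So r4c6=1.
Step 32. [r1c2∈{1}] nothing but 1 survives at r1c2, so r1c2=1.
Step 33. [r1c3∈{3}] r1c3 has the single candidate 3. So r1c3=3.
Step 34. [r1c5∈{4}] r1c5 has the single candidate 4, so r1c5=4.

Answer: 8 1 3 6 4 5 2 7 9 / 4 6 2 3 9 7 5 8 1 / 7 5 9 2 1 8 4 6 3 / 2 8 6 9 3 1 7 4 5 / 9 7 1 4 5 6 3 2 8 / 3 4 5 8 7 2 9 1 6 / 1 2 4 5 8 9 6 3 7 / 6 9 7 1 2 3 8 5 4 / 5 3 8 7 6 4 1 9 2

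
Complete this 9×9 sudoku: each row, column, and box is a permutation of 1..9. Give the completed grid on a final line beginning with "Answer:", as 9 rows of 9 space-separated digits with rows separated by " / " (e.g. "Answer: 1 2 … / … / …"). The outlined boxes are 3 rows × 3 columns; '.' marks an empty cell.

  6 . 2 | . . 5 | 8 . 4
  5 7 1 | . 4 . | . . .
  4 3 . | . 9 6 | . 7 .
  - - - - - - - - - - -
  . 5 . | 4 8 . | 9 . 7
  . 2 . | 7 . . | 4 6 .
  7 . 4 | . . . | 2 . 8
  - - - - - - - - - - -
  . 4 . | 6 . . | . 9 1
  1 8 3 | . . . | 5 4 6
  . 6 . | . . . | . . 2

Step 1. [r7c6∈{2,3,7,8}] r7c6 is the only open cell in row 7 admitting 8, so r7c6=8.
Step 2. [r1c5∈{1,3,7}] in row 1, 7 fits only at r1c5. So r1c5=7.
Step 3. [r6c8∈{1,3,5}] in col 8, 5 fits only at r6c8 ⇒ r6c8=5.
Step 4. [r9c4∈{1,3,5,9}] r9c4 is the only open cell in col 4 admitting 5, so r9c4=5.
Step 5. [r3c4∈{1,2,8}] r3c4 is the only open cell in row 3 admitting 2. So r3c4=2.
Step 6. [r2c6∈{3}] r2c6 is down to just 3. So r2c6=3.
Step 7. [r6c2∈{1,9}] r6c2 is the only open cell in col 2 admitting 1. So r6c2=1.
Step 8. [r6c6∈{9}] r6c6 is down to just 9, so r6c6=9.
Step 9. [r1c8∈{1,3}] row 1 places 3 nowhere but r1c8, so r1c8=3.
Step 10. [r5c6∈{1}] r5c6 is down to just 1. So r5c6=1.
Step 11. [r5c1∈{3,8,9}] 8 has one home in col 1: r5c1 ⇒ r5c1=8.
Step 12. [r8c6∈{2,7}] r8c6 is the only open cell in row 8 admitting 7 ⇒ r8c6=7.
Step 13. [r6c4∈{3}] r6c4 is down to just 3 ⇒ r6c4=3.
Step 14. [r8c5∈{2}] only 2 remains possible at r8c5 ⇒ r8c5=2.
Step 15. [r7c5∈{3}] r7c5 is down to just 3, so r7c5=3.
Step 16. [r7c7∈{7}] r7c7 has the single candidate 7, so r7c7=7.
Step 17. [r9c1∈{9}] r9c1 has the single candidate 9, so r9c1=9.
Step 18. [r7c1∈{2}] r7c1's peers cover all but 2, so r7c1=2.
Step 19. [r4c6∈{2}] nothing but 2 survives at r4c6, so r4c6=2.
Step 20. [r3c3∈{8}] nothing but 8 survives at r3c3 ⇒ r3c3=8.
Step 21. [r6c5∈{6}] r6c5 is down to just 6, so r6c5=6.
Step 22. [r2c9∈{9}] only 9 remains possible at r2c9, so r2c9=9.
Step 23. [r5c3∈{9}] nothing but 9 survives at r5c3. So r5c3=9.
Step 24. [r3c9∈{5}] r3c9 has the single candidate 5 ⇒ r3c9=5.
Step 25. [r2c8∈{2}] r2c8's peers cover all but 2. So r2c8=2.
Step 26. [r4c8∈{1}] r4c8's peers cover all but 1. So r4c8=1.
Step 27. [r8c4∈{9}] r8c4 is down to just 9 ⇒ r8c4=9.
Step 28. [r4c3∈{6}] r4c3 has the single candidate 6. So r4c3=6.
Step 29. [r9c5∈{1}] r9c5's peers cover all but 1. So r9c5=1.
Step 30. [r2c4∈{8}] only 8 remains possible at r2c4. So r2c4=8.
Step 31. [r1c4∈{1}] r1c4 has the single candidate 1 ⇒ r1c4=1.
Step 32. [r9c3∈{7}] r9c3 is down to just 7, so r9c3=7.
Step 33. [r5c9∈{3}] nothing but 3 survives at r5c9, so r5c9=3.
Step 34. [r3c7∈{1}] only 1 remains possible at r3c7. So r3c7=1.
Step 35. [r9c7∈{3}] r9c7 has the single candidate 3. So r9c7=3.
Step 36. [r2c7∈{6}] r2c7 has the single candidate 6 ⇒ r2c7=6.
Step 37. [r7c3∈{5}] r7c3's peers cover all but 5, so r7c3=5.
Step 38. [r5c5∈{5}] r5c5 has the single candidate 5. So r5c5=5.
Step 39. [r9c6∈{4}] r9c6 has the single candidate 4. So r9c6=4.
Step 40. [r4c1∈{3}] r4c1 has the single candidate 3 ⇒ r4c1=3.
Step 41. [r9c8∈{8}] r9c8 has the single candidate 8. So r9c8=8.
Step 42. [r1c2∈{9}] only 9 remains possible at r1c2, so r1c2=9.

Answer: 6 9 2 1 7 5 8 3 4 / 5 7 1 8 4 3 6 2 9 / 4 3 8 2 9 6 1 7 5 / 3 5 6 4 8 2 9 1 7 / 8 2 9 7 5 1 4 6 3 / 7 1 4 3 6 9 2 5 8 / 2 4 5 6 3 8 7 9 1 / 1 8 3 9 2 7 5 4 6 / 9 6 7 5 1 4 3 8 2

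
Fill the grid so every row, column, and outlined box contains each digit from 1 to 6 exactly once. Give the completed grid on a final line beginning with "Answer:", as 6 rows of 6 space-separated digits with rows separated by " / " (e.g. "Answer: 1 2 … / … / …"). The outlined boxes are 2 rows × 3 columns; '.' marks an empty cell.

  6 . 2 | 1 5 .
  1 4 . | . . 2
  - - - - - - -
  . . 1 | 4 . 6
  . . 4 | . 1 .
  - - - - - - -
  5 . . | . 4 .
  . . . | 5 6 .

Step 1. [r1c2∈{3}] r1c2's peers cover all but 3. So r1c2=3.
Step 2. [r3c5∈{2,3}] across col 5, 2 lands solely at r3c5, so r3c5=2.
Step 3. [r4c4∈{3}] r4c4 has the single candidate 3 ⇒ r4c4=3.
Step 4. [r4c2∈{2,5,6}] in row 4, 6 fits only at r4c2, so r4c2=6.
Step 5. [r6c3∈{3}] nothing but 3 survives at r6c3. So r6c3=3.
Step 6. [r6c6∈{1}] r6c6's peers cover all but 1. So r6c6=1.
Step 7. [r6c2∈{2}] only 2 remains possible at r6c2. So r6c2=2.
Step 8. [r5c3∈{6}] only 6 remains possible at r5c3 ⇒ r5c3=6.
Step 9. [r5c6∈{3}] r5c6's peers cover all but 3 ⇒ r5c6=3.
Step 10. [r4c1∈{2}] only 2 remains possible at r4c1 ⇒ r4c1=2.
Step 11. [r2c3∈{5}] nothing but 5 survives at r2c3, so r2c3=5.
Step 12. [r5c2∈{1}] r5c2 is down to just 1 ⇒ r5c2=1.
Step 13. [r2c5∈{3}] r2c5's peers cover all but 3. So r2c5=3.
Step 14. [r5c4∈{2}] nothing but 2 survives at r5c4, so r5c4=2.
Step 15. [r3c1∈{3}] r3c1's peers cover all but 3, so r3c1=3.
Step 16. [r2c4∈{6}] nothing but 6 survives at r2c4, so r2c4=6.
Step 17. [r6c1∈{4}] nothing but 4 survives at r6c1 ⇒ r6c1=4.
Step 18. [r3c2∈{5}] only 5 remains possible at r3c2 ⇒ r3c2=5.
Step 19. [r4c6∈{5}] r4c6's peers cover all but 5. So r4c6=5.
Step 20. [r1c6∈{4}] r1c6 is down to just 4. So r1c6=4.

Answer: 6 3 2 1 5 4 / 1 4 5 6 3 2 / 3 5 1 4 2 6 / 2 6 4 3 1 5 / 5 1 6 2 4 3 / 4 2 3 5 6 1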